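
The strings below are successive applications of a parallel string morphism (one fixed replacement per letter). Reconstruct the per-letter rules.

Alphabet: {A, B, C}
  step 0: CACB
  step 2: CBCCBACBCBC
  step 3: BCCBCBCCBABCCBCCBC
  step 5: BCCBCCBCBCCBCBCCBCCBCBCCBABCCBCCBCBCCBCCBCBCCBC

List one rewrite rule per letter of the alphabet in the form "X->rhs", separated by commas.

  step 2 ⇒ step 3: CBCCBACBCBC ⇒ BC·C·BC·BC·C·BA·BC·C·BC·C·BC
    A ↦ BA
    B ↦ C
    C ↦ BC

A->BA, B->C, C->BC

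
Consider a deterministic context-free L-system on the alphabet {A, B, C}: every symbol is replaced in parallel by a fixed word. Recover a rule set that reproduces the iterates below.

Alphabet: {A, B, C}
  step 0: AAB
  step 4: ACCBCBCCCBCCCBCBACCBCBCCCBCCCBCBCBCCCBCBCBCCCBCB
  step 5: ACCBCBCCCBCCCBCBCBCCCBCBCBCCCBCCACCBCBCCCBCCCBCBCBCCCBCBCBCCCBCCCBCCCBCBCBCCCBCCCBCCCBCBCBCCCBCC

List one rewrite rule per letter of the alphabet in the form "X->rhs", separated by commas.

A->AC, B->CC, C->CB

  step 4 ⇒ step 5: ACCBCBCCCBCCCBCBACCBCBCCCBCCCBCBCBCCCBCBCBCCCBCB ⇒ AC·CB·CB·CC·CB·CC·CB·CB·CB·CC·CB·CB·CB·CC·CB·CC·AC·CB·CB·CC·CB·CC·CB·CB·CB·CC·CB·CB·CB·CC·CB·CC·CB·CC·CB·CB·CB·CC·CB·CC·CB·CC·CB·CB·CB·CC·CB·CC
    A ↦ AC
    B ↦ CC
    C ↦ CB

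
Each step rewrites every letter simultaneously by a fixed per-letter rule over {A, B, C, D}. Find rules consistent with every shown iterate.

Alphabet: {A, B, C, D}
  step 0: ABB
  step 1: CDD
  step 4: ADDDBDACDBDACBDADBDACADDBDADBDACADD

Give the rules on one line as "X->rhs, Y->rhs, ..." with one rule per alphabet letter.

  step 0 ⇒ step 1: ABB ⇒ C·D·D
    A ↦ C
    B ↦ D
    C ↦ ADD  (constrained at step 1)
    D ↦ BDA  (constrained at step 1)

A->C, B->D, C->ADD, D->BDA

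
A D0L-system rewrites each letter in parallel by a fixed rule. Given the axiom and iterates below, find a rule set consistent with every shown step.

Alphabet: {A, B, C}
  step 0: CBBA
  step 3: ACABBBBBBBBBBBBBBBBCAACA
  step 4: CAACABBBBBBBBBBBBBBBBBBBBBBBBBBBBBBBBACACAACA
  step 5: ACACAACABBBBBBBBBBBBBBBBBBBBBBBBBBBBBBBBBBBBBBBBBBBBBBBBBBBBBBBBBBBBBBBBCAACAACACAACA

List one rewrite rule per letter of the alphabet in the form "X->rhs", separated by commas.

  step 4 ⇒ step 5: CAACABBBBBBBBBBBBBBBBBBBBBBBBBBBBBBBBACACAACA ⇒ A·CA·CA·A·CA·BB·BB·BB·BB·BB·BB·BB·BB·BB·BB·BB·BB·BB·BB·BB·BB·BB·BB·BB·BB·BB·BB·BB·BB·BB·BB·BB·BB·BB·BB·BB·BB·CA·A·CA·A·CA·CA·A·CA
    A ↦ CA
    B ↦ BB
    C ↦ A

A->CA, B->BB, C->A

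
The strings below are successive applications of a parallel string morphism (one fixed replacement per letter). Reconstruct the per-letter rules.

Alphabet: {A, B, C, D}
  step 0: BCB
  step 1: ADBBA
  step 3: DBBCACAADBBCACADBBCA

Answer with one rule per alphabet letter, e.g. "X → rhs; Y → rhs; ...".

A->CA, B->A, C->DBB, D->ABC

  step 0 ⇒ step 1: BCB ⇒ A·DBB·A
    B ↦ A
    C ↦ DBB
    A ↦ CA  (constrained at step 1)
    D ↦ ABC  (constrained at step 1)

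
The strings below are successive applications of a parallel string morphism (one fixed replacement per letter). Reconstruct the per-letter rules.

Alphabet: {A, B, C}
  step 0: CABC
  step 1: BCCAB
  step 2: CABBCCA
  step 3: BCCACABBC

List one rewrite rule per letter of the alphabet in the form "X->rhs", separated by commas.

A->C, B->CA, C->B

  step 2 ⇒ step 3: CABBCCA ⇒ B·C·CA·CA·B·B·C
    A ↦ C
    B ↦ CA
    C ↦ B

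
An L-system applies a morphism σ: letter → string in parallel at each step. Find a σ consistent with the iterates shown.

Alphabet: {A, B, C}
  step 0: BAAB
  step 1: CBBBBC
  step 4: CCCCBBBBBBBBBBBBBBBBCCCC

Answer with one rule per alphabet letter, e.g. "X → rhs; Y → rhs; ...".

  step 0 ⇒ step 1: BAAB ⇒ C·BB·BB·C
    A ↦ BB
    B ↦ C
    C ↦ AA  (constrained at step 1)

A->BB, B->C, C->AA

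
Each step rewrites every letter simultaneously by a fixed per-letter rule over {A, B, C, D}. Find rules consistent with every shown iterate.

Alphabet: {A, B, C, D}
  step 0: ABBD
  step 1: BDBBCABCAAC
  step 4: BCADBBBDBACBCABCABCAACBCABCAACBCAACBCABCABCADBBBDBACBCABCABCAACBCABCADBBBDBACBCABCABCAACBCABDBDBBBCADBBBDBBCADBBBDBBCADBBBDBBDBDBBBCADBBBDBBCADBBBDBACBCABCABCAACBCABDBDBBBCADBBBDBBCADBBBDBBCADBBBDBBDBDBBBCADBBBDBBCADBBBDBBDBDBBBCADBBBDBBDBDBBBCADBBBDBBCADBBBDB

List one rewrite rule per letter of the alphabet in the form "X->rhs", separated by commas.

A->BDB, B->BCA, C->DBB, D->AC

  step 0 ⇒ step 1: ABBD ⇒ BDB·BCA·BCA·AC
    A ↦ BDB
    B ↦ BCA
    D ↦ AC
    C ↦ DBB  (constrained at step 1)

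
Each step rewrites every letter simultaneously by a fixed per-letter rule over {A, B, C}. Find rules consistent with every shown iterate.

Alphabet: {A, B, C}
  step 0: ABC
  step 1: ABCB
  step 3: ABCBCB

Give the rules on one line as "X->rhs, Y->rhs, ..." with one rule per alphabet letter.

  step 0 ⇒ step 1: ABC ⇒ AB·C·B
    A ↦ AB
    B ↦ C
    C ↦ B

A->AB, B->C, C->B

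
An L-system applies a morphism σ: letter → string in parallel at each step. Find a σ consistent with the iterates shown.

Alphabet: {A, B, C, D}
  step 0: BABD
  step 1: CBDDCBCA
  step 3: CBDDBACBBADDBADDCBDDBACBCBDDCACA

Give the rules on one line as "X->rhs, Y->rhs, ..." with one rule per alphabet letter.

  step 0 ⇒ step 1: BABD ⇒ CB·DD·CB·CA
    A ↦ DD
    B ↦ CB
    D ↦ CA
    C ↦ BA  (constrained at step 1)

A->DD, B->CB, C->BA, D->CA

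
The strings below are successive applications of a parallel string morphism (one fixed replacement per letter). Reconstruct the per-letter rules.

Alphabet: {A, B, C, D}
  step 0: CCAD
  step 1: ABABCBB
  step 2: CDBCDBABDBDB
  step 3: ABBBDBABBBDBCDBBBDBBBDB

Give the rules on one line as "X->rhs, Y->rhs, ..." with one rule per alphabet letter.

A->C, B->DB, C->AB, D->BB

  step 2 ⇒ step 3: CDBCDBABDBDB ⇒ AB·BB·DB·AB·BB·DB·C·DB·BB·DB·BB·DB
    A ↦ C
    B ↦ DB
    C ↦ AB
    D ↦ BB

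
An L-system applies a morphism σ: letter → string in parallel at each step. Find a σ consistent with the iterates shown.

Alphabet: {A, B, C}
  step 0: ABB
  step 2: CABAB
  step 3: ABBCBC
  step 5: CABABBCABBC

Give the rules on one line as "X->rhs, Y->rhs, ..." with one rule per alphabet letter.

A->B, B->C, C->AB

  step 2 ⇒ step 3: CABAB ⇒ AB·B·C·B·C
    A ↦ B
    B ↦ C
    C ↦ AB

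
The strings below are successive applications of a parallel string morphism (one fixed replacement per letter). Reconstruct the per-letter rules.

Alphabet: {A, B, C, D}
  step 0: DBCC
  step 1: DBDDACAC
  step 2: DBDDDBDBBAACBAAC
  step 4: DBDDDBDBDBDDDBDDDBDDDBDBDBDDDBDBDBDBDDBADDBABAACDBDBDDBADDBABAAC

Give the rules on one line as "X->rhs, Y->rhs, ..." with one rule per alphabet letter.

  step 1 ⇒ step 2: DBDDACAC ⇒ DB·DD·DB·DB·BA·AC·BA·AC
    A ↦ BA
    B ↦ DD
    C ↦ AC
    D ↦ DB

A->BA, B->DD, C->AC, D->DB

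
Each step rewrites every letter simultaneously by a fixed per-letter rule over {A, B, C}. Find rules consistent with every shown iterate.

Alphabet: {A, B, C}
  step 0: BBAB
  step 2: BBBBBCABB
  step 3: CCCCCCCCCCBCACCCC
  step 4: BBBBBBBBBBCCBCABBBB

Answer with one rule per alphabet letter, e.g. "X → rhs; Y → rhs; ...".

A->CA, B->CC, C->B

  step 3 ⇒ step 4: CCCCCCCCCCBCACCCC ⇒ B·B·B·B·B·B·B·B·B·B·CC·B·CA·B·B·B·B
    A ↦ CA
    B ↦ CC
    C ↦ B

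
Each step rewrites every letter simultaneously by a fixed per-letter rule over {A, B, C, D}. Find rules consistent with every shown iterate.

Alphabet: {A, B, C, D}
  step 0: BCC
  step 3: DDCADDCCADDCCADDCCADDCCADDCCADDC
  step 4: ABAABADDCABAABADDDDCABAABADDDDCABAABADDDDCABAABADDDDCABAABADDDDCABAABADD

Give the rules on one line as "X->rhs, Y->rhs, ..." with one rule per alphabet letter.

  step 3 ⇒ step 4: DDCADDCCADDCCADDCCADDCCADDCCADDC ⇒ ABA·ABA·DD·C·ABA·ABA·DD·DD·C·ABA·ABA·DD·DD·C·ABA·ABA·DD·DD·C·ABA·ABA·DD·DD·C·ABA·ABA·DD·DD·C·ABA·ABA·DD
    A ↦ C
    C ↦ DD
    D ↦ ABA
    B ↦ ADD  (constrained at step 0)

A->C, B->ADD, C->DD, D->ABA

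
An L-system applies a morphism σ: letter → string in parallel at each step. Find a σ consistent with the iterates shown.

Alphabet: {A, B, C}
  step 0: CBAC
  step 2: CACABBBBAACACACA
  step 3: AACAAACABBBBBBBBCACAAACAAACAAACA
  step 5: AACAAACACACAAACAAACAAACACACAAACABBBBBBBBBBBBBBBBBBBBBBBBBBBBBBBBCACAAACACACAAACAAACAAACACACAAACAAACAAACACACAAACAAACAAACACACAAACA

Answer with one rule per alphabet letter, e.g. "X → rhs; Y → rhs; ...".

  step 2 ⇒ step 3: CACABBBBAACACACA ⇒ AA·CA·AA·CA·BB·BB·BB·BB·CA·CA·AA·CA·AA·CA·AA·CA
    A ↦ CA
    B ↦ BB
    C ↦ AA

A->CA, B->BB, C->AA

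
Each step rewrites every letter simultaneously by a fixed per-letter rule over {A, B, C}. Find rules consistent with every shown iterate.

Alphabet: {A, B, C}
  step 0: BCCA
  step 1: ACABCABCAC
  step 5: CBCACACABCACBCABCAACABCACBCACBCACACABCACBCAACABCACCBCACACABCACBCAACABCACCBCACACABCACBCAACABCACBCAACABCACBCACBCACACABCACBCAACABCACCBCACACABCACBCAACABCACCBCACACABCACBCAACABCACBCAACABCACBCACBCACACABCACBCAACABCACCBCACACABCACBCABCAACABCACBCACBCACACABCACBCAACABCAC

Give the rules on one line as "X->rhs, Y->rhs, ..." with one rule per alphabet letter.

  step 0 ⇒ step 1: BCCA ⇒ ACA·BCA·BCA·C
    A ↦ C
    B ↦ ACA
    C ↦ BCA

A->C, B->ACA, C->BCA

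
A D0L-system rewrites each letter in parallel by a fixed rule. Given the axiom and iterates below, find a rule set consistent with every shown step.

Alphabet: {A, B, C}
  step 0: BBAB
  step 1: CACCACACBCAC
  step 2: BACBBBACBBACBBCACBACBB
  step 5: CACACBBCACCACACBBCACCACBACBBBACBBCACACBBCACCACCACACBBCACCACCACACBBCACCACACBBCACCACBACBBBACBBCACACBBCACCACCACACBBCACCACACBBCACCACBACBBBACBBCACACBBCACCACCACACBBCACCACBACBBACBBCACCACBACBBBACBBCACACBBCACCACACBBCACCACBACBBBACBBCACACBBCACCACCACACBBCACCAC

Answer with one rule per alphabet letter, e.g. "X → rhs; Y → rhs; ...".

  step 1 ⇒ step 2: CACCACACBCAC ⇒ B·ACB·B·B·ACB·B·ACB·B·CAC·B·ACB·B
    A ↦ ACB
    B ↦ CAC
    C ↦ B

A->ACB, B->CAC, C->B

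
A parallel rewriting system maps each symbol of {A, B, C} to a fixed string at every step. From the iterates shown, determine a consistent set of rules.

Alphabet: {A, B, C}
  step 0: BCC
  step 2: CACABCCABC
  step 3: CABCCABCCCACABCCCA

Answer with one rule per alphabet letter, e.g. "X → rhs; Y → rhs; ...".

  step 2 ⇒ step 3: CACABCCABC ⇒ CA·BC·CA·BC·C·CA·CA·BC·C·CA
    A ↦ BC
    B ↦ C
    C ↦ CA

A->BC, B->C, C->CA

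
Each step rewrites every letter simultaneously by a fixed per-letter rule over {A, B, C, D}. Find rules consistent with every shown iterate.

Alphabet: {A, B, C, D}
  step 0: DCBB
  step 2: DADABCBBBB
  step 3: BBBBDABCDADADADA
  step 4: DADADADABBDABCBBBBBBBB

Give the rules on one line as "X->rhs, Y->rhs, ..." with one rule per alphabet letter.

A->B, B->DA, C->BC, D->B

  step 3 ⇒ step 4: BBBBDABCDADADADA ⇒ DA·DA·DA·DA·B·B·DA·BC·B·B·B·B·B·B·B·B
    A ↦ B
    B ↦ DA
    C ↦ BC
    D ↦ B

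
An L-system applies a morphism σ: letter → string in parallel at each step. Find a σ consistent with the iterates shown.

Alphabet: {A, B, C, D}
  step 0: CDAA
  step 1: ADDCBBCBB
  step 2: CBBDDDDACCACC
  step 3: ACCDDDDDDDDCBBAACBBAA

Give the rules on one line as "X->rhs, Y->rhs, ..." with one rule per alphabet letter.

  step 2 ⇒ step 3: CBBDDDDACCACC ⇒ A·C·C·DD·DD·DD·DD·CBB·A·A·CBB·A·A
    A ↦ CBB
    B ↦ C
    C ↦ A
    D ↦ DD

A->CBB, B->C, C->A, D->DD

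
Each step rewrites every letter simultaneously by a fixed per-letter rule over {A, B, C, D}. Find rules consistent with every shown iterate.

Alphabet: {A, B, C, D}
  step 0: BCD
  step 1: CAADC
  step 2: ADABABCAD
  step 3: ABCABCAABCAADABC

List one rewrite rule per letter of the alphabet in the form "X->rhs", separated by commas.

A->AB, B->CA, C->AD, D->C

  step 2 ⇒ step 3: ADABABCAD ⇒ AB·C·AB·CA·AB·CA·AD·AB·C
    A ↦ AB
    B ↦ CA
    C ↦ AD
    D ↦ C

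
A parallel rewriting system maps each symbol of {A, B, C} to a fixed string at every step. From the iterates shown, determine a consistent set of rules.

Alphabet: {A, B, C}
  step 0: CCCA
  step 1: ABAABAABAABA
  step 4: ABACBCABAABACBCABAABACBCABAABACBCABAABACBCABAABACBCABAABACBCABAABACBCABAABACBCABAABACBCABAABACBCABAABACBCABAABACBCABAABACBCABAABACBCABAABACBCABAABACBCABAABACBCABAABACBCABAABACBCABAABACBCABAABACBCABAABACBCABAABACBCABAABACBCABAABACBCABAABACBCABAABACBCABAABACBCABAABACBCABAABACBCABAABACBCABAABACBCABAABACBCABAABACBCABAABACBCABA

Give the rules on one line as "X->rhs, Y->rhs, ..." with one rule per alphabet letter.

  step 0 ⇒ step 1: CCCA ⇒ ABA·ABA·ABA·ABA
    A ↦ ABA
    C ↦ ABA
    B ↦ CBC  (constrained at step 1)

A->ABA, B->CBC, C->ABA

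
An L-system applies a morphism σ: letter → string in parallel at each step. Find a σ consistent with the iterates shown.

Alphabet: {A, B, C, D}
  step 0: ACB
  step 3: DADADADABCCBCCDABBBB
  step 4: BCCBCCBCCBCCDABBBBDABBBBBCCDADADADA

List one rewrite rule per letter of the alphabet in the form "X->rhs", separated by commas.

A->CC, B->DA, C->BB, D->B

  step 3 ⇒ step 4: DADADADABCCBCCDABBBB ⇒ B·CC·B·CC·B·CC·B·CC·DA·BB·BB·DA·BB·BB·B·CC·DA·DA·DA·DA
    A ↦ CC
    B ↦ DA
    C ↦ BB
    D ↦ B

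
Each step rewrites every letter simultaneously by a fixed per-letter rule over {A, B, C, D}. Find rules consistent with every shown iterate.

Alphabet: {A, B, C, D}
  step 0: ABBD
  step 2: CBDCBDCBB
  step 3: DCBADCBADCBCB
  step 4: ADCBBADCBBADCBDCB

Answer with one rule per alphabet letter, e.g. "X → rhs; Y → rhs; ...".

  step 3 ⇒ step 4: DCBADCBADCBCB ⇒ A·D·CB·B·A·D·CB·B·A·D·CB·D·CB
    A ↦ B
    B ↦ CB
    C ↦ D
    D ↦ A

A->B, B->CB, C->D, D->A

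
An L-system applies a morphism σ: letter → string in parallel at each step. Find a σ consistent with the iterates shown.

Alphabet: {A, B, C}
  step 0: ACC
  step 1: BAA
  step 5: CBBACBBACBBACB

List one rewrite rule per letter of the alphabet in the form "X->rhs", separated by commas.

  step 0 ⇒ step 1: ACC ⇒ B·A·A
    A ↦ B
    C ↦ A
    B ↦ CB  (constrained at step 1)

A->B, B->CB, C->A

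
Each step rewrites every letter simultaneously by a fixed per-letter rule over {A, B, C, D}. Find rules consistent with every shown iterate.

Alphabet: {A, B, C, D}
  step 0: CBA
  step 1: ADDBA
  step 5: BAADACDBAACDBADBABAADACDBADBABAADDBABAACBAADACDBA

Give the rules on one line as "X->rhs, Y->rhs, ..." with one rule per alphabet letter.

A->BA, B->D, C->AD, D->AC

  step 0 ⇒ step 1: CBA ⇒ AD·D·BA
    A ↦ BA
    B ↦ D
    C ↦ AD
    D ↦ AC  (constrained at step 1)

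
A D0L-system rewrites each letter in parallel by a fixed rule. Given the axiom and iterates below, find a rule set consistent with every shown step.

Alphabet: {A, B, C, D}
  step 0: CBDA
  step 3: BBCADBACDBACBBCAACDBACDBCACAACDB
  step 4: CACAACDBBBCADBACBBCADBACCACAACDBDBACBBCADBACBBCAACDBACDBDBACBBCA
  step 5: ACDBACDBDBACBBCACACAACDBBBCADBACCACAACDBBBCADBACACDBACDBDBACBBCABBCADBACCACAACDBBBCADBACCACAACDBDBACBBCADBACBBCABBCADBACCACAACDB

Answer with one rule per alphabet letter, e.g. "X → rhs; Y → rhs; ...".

  step 4 ⇒ step 5: CACAACDBBBCADBACBBCADBACCACAACDBDBACBBCADBACBBCAACDBACDBDBACBBCA ⇒ AC·DB·AC·DB·DB·AC·BB·CA·CA·CA·AC·DB·BB·CA·DB·AC·CA·CA·AC·DB·BB·CA·DB·AC·AC·DB·AC·DB·DB·AC·BB·CA·BB·CA·DB·AC·CA·CA·AC·DB·BB·CA·DB·AC·CA·CA·AC·DB·DB·AC·BB·CA·DB·AC·BB·CA·BB·CA·DB·AC·CA·CA·AC·DB
    A ↦ DB
    B ↦ CA
    C ↦ AC
    D ↦ BB

A->DB, B->CA, C->AC, D->BB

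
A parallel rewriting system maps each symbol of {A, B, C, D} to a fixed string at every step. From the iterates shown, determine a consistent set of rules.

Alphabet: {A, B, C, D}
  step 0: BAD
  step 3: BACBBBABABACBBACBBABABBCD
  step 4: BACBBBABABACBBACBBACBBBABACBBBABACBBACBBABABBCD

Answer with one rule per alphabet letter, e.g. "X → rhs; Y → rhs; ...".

  step 3 ⇒ step 4: BACBBBABABACBBACBBABABBCD ⇒ BA·CB·B·BA·BA·BA·CB·BA·CB·BA·CB·B·BA·BA·CB·B·BA·BA·CB·BA·CB·BA·BA·B·BCD
    A ↦ CB
    B ↦ BA
    C ↦ B
    D ↦ BCD

A->CB, B->BA, C->B, D->BCD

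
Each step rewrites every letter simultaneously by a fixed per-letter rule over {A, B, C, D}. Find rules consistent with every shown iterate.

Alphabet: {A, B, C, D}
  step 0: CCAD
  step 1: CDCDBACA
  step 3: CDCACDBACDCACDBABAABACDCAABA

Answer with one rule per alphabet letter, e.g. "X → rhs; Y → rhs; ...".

  step 0 ⇒ step 1: CCAD ⇒ CD·CD·BA·CA
    A ↦ BA
    C ↦ CD
    D ↦ CA
    B ↦ A  (constrained at step 1)

A->BA, B->A, C->CD, D->CA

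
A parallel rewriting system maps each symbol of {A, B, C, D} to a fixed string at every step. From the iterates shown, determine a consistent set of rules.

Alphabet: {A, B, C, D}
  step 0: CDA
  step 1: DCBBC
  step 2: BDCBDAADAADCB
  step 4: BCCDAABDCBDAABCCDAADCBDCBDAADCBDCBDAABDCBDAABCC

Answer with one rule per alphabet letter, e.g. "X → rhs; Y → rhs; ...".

  step 1 ⇒ step 2: DCBBC ⇒ B·DCB·DAA·DAA·DCB
    B ↦ DAA
    C ↦ DCB
    D ↦ B
  step 0 ⇒ step 1: CDA ⇒ DCB·B·C
    A ↦ C

A->C, B->DAA, C->DCB, D->B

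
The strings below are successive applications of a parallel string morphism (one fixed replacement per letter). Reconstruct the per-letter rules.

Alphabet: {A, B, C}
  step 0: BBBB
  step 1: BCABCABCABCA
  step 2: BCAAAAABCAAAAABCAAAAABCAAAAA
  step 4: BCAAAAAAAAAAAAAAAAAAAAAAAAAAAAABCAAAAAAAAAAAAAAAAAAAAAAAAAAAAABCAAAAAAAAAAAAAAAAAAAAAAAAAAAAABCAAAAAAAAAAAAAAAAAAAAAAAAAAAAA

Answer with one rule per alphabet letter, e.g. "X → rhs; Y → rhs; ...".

  step 1 ⇒ step 2: BCABCABCABCA ⇒ BCA·AA·AA·BCA·AA·AA·BCA·AA·AA·BCA·AA·AA
    A ↦ AA
    B ↦ BCA
    C ↦ AA

A->AA, B->BCA, C->AA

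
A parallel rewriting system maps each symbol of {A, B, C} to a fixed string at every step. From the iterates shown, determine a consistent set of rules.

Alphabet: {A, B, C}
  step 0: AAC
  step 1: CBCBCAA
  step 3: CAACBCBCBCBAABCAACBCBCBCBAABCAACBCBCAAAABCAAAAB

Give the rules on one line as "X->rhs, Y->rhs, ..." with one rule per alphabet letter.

A->CB, B->AAB, C->CAA

  step 0 ⇒ step 1: AAC ⇒ CB·CB·CAA
    A ↦ CB
    C ↦ CAA
    B ↦ AAB  (constrained at step 1)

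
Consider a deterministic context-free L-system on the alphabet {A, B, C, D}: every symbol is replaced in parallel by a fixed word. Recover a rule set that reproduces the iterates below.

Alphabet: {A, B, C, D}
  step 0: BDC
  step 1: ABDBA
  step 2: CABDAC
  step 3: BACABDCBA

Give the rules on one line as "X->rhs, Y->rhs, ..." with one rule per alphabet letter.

A->C, B->A, C->BA, D->BD

  step 2 ⇒ step 3: CABDAC ⇒ BA·C·A·BD·C·BA
    A ↦ C
    B ↦ A
    C ↦ BA
    D ↦ BD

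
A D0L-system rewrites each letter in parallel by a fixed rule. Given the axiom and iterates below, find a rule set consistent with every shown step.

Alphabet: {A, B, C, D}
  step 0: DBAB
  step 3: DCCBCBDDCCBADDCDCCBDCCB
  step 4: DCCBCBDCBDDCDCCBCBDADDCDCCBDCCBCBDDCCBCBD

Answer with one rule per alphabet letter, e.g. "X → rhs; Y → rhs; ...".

  step 3 ⇒ step 4: DCCBCBDDCCBADDCDCCBDCCB ⇒ DC·CB·CB·D·CB·D·DC·DC·CB·CB·D·AD·DC·DC·CB·DC·CB·CB·D·DC·CB·CB·D
    A ↦ AD
    B ↦ D
    C ↦ CB
    D ↦ DC

A->AD, B->D, C->CB, D->DC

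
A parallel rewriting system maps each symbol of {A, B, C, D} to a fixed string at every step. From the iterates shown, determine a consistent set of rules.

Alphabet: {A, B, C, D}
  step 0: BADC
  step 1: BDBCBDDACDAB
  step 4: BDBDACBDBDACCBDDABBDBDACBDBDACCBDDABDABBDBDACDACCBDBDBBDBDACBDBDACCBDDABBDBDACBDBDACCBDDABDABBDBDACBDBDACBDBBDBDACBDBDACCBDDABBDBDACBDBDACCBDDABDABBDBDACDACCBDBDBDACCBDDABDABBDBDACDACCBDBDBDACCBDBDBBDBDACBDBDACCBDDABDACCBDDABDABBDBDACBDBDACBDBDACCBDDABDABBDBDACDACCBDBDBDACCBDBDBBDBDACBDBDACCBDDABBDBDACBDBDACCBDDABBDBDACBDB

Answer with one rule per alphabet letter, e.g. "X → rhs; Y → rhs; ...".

  step 0 ⇒ step 1: BADC ⇒ BDB·CBD·DAC·DAB
    A ↦ CBD
    B ↦ BDB
    C ↦ DAB
    D ↦ DAC

A->CBD, B->BDB, C->DAB, D->DAC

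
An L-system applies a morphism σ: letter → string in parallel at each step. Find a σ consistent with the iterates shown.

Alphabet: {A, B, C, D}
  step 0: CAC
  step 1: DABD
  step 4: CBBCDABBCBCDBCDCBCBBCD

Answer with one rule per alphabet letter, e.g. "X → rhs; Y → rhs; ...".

  step 0 ⇒ step 1: CAC ⇒ D·AB·D
    A ↦ AB
    C ↦ D
    B ↦ BC  (constrained at step 1)
    D ↦ CB  (constrained at step 1)

A->AB, B->BC, C->D, D->CB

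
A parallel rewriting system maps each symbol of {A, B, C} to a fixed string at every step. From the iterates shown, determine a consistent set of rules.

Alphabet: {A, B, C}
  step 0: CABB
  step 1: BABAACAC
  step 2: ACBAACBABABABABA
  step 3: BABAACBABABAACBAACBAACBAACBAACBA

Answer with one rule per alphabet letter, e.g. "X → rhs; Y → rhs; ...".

  step 2 ⇒ step 3: ACBAACBABABABABA ⇒ BA·BA·AC·BA·BA·BA·AC·BA·AC·BA·AC·BA·AC·BA·AC·BA
    A ↦ BA
    B ↦ AC
    C ↦ BA

A->BA, B->AC, C->BA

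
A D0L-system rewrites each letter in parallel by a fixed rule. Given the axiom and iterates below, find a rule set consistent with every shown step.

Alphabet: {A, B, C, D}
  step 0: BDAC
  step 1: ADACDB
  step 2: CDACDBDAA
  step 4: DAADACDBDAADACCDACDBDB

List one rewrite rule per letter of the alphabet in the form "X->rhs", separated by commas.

A->C, B->A, C->DB, D->DA

  step 1 ⇒ step 2: ADACDB ⇒ C·DA·C·DB·DA·A
    A ↦ C
    B ↦ A
    C ↦ DB
    D ↦ DA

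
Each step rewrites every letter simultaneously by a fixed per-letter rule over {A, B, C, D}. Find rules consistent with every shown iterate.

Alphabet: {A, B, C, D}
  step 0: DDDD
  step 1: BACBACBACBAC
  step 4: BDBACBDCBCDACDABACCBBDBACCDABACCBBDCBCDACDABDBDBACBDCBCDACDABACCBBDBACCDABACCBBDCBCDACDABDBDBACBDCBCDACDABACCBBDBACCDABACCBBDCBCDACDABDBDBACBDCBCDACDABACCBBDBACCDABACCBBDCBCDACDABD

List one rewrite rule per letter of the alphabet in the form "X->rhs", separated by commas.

  step 0 ⇒ step 1: DDDD ⇒ BAC·BAC·BAC·BAC
    D ↦ BAC
    A ↦ CB  (constrained at step 1)
    B ↦ BD  (constrained at step 1)
    C ↦ CDA  (constrained at step 1)

A->CB, B->BD, C->CDA, D->BAC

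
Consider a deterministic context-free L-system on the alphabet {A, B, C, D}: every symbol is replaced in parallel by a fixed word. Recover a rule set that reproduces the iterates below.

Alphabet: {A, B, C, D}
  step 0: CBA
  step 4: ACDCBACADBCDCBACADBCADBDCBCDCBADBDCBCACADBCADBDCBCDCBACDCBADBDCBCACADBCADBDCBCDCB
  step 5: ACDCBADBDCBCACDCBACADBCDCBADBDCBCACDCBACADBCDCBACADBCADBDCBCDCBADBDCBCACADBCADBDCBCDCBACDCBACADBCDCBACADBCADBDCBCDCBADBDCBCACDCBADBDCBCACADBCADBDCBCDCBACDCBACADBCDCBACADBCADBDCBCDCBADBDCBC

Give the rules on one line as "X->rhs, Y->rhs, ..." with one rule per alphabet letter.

A->AC, B->C, C->DCB, D->ADB

  step 4 ⇒ step 5: ACDCBACADBCDCBACADBCADBDCBCDCBADBDCBCACADBCADBDCBCDCBACDCBADBDCBCACADBCADBDCBCDCB ⇒ AC·DCB·ADB·DCB·C·AC·DCB·AC·ADB·C·DCB·ADB·DCB·C·AC·DCB·AC·ADB·C·DCB·AC·ADB·C·ADB·DCB·C·DCB·ADB·DCB·C·AC·ADB·C·ADB·DCB·C·DCB·AC·DCB·AC·ADB·C·DCB·AC·ADB·C·ADB·DCB·C·DCB·ADB·DCB·C·AC·DCB·ADB·DCB·C·AC·ADB·C·ADB·DCB·C·DCB·AC·DCB·AC·ADB·C·DCB·AC·ADB·C·ADB·DCB·C·DCB·ADB·DCB·C
    A ↦ AC
    B ↦ C
    C ↦ DCB
    D ↦ ADB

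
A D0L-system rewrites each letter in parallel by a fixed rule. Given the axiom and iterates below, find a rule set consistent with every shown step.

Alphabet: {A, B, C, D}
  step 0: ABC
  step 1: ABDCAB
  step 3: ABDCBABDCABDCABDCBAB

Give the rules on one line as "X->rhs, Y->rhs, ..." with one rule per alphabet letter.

  step 0 ⇒ step 1: ABC ⇒ AB·DC·AB
    A ↦ AB
    B ↦ DC
    C ↦ AB
    D ↦ B  (constrained at step 1)

A->AB, B->DC, C->AB, D->B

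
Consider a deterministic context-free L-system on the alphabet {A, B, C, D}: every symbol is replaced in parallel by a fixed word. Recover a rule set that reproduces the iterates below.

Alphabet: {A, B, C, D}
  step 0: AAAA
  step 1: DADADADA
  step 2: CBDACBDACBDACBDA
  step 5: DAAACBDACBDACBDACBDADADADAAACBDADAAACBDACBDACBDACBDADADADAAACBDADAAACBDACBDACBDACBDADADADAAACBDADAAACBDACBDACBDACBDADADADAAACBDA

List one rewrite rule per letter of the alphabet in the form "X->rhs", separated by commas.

A->DA, B->AA, C->DA, D->CB

  step 1 ⇒ step 2: DADADADA ⇒ CB·DA·CB·DA·CB·DA·CB·DA
    A ↦ DA
    D ↦ CB
    B ↦ AA  (constrained at step 2)
    C ↦ DA  (constrained at step 2)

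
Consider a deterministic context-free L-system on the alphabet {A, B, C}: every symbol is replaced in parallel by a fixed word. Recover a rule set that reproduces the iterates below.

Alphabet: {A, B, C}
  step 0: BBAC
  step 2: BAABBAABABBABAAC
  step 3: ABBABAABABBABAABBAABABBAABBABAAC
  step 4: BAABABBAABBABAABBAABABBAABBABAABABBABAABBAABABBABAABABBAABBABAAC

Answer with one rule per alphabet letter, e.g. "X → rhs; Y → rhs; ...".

  step 3 ⇒ step 4: ABBABAABABBABAABBAABABBAABBABAAC ⇒ BA·AB·AB·BA·AB·BA·BA·AB·BA·AB·AB·BA·AB·BA·BA·AB·AB·BA·BA·AB·BA·AB·AB·BA·BA·AB·AB·BA·AB·BA·BA·AC
    A ↦ BA
    B ↦ AB
    C ↦ AC

A->BA, B->AB, C->AC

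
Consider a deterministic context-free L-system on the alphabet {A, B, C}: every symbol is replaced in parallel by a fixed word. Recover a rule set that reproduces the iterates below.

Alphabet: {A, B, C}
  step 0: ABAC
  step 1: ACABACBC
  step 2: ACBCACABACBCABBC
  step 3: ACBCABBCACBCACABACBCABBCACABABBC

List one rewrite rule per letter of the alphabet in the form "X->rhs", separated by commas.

  step 2 ⇒ step 3: ACBCACABACBCABBC ⇒ AC·BC·AB·BC·AC·BC·AC·AB·AC·BC·AB·BC·AC·AB·AB·BC
    A ↦ AC
    B ↦ AB
    C ↦ BC

A->AC, B->AB, C->BC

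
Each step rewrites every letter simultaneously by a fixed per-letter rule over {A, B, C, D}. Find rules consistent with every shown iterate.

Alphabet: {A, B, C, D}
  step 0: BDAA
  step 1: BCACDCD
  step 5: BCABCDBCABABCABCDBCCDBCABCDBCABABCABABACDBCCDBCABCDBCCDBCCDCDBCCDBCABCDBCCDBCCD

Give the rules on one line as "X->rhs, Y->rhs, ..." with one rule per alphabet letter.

  step 0 ⇒ step 1: BDAA ⇒ BC·A·CD·CD
    A ↦ CD
    B ↦ BC
    D ↦ A
    C ↦ AB  (constrained at step 1)

A->CD, B->BC, C->AB, D->A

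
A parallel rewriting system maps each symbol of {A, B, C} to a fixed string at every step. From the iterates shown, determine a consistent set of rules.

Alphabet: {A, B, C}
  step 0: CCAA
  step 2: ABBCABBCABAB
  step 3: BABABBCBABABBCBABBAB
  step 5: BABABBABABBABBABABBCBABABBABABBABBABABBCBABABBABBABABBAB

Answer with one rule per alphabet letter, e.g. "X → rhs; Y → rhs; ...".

  step 2 ⇒ step 3: ABBCABBCABAB ⇒ B·AB·AB·BC·B·AB·AB·BC·B·AB·B·AB
    A ↦ B
    B ↦ AB
    C ↦ BC

A->B, B->AB, C->BC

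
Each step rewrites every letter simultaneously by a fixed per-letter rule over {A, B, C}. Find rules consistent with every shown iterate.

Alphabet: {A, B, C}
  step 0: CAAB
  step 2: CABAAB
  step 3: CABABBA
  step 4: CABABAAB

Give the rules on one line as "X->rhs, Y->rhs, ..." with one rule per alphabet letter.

  step 3 ⇒ step 4: CABABBA ⇒ CA·B·A·B·A·A·B
    A ↦ B
    B ↦ A
    C ↦ CA

A->B, B->A, C->CA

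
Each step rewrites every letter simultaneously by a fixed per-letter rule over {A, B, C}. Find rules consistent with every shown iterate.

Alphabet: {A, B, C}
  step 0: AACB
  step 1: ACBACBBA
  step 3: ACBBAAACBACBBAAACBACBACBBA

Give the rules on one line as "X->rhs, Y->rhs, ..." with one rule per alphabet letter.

A->ACB, B->A, C->B

  step 0 ⇒ step 1: AACB ⇒ ACB·ACB·B·A
    A ↦ ACB
    B ↦ A
    C ↦ B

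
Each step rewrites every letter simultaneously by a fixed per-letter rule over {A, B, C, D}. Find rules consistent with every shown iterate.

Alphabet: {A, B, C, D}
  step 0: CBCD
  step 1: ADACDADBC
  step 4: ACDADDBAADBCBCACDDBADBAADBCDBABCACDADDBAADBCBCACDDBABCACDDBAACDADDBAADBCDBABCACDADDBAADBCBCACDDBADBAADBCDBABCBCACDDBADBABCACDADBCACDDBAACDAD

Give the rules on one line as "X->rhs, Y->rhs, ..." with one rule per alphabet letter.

A->DBA, B->ACD, C->AD, D->BC

  step 0 ⇒ step 1: CBCD ⇒ AD·ACD·AD·BC
    B ↦ ACD
    C ↦ AD
    D ↦ BC
    A ↦ DBA  (constrained at step 1)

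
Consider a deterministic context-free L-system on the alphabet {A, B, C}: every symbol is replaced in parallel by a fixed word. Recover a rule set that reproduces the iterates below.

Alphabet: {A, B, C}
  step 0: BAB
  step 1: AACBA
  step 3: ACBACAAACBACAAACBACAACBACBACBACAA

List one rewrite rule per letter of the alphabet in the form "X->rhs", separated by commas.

A->ACB, B->A, C->ACA

  step 0 ⇒ step 1: BAB ⇒ A·ACB·A
    A ↦ ACB
    B ↦ A
    C ↦ ACA  (constrained at step 1)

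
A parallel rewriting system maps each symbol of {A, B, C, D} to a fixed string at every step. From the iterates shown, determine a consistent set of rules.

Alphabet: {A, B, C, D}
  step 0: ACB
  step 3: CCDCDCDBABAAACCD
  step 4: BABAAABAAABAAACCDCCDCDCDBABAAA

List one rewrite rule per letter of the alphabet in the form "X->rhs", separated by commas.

  step 3 ⇒ step 4: CCDCDCDBABAAACCD ⇒ BA·BA·AA·BA·AA·BA·AA·C·CD·C·CD·CD·CD·BA·BA·AA
    A ↦ CD
    B ↦ C
    C ↦ BA
    D ↦ AA

A->CD, B->C, C->BA, D->AA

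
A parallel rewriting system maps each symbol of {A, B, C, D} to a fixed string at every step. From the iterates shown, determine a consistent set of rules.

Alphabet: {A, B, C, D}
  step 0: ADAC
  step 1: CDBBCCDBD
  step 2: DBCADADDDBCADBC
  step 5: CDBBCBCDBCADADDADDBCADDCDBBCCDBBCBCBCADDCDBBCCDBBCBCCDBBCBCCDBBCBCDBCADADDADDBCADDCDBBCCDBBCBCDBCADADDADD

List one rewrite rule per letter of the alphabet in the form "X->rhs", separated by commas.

A->CDB, B->AD, C->D, D->BC

  step 1 ⇒ step 2: CDBBCCDBD ⇒ D·BC·AD·AD·D·D·BC·AD·BC
    B ↦ AD
    C ↦ D
    D ↦ BC
  step 0 ⇒ step 1: ADAC ⇒ CDB·BC·CDB·D
    A ↦ CDB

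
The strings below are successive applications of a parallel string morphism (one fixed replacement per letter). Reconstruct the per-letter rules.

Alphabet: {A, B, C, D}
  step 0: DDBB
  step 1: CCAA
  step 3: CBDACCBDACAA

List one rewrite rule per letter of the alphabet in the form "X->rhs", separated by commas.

A->B, B->A, C->DAC, D->C

  step 0 ⇒ step 1: DDBB ⇒ C·C·A·A
    B ↦ A
    D ↦ C
    A ↦ B  (constrained at step 1)
    C ↦ DAC  (constrained at step 1)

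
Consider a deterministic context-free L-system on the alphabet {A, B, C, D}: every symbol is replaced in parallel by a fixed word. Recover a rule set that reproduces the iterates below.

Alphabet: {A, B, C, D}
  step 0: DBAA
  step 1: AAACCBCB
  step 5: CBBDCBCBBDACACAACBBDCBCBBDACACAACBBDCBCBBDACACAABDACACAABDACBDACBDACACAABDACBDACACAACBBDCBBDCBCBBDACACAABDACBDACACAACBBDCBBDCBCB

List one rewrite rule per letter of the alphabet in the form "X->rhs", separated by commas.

  step 0 ⇒ step 1: DBAA ⇒ AA·AC·CB·CB
    A ↦ CB
    B ↦ AC
    D ↦ AA
    C ↦ BD  (constrained at step 1)

A->CB, B->AC, C->BD, D->AA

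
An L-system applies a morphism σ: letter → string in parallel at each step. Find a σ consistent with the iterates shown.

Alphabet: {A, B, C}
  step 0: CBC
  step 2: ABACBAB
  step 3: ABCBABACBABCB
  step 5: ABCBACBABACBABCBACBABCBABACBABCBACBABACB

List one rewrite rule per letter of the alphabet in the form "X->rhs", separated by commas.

A->AB, B->CB, C->A

  step 2 ⇒ step 3: ABACBAB ⇒ AB·CB·AB·A·CB·AB·CB
    A ↦ AB
    B ↦ CB
    C ↦ A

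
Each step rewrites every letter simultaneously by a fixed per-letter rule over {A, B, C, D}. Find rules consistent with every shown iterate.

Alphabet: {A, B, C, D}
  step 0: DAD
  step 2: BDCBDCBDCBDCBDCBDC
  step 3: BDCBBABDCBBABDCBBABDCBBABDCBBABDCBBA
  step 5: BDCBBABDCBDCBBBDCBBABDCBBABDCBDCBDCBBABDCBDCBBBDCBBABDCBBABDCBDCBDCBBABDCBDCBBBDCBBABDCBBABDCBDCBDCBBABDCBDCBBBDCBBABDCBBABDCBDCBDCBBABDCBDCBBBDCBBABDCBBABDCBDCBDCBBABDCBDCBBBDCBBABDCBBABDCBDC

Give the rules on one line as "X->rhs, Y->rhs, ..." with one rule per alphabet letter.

A->BB, B->BDC, C->A, D->BB

  step 2 ⇒ step 3: BDCBDCBDCBDCBDCBDC ⇒ BDC·BB·A·BDC·BB·A·BDC·BB·A·BDC·BB·A·BDC·BB·A·BDC·BB·A
    B ↦ BDC
    C ↦ A
    D ↦ BB
    A ↦ BB  (constrained at step 0)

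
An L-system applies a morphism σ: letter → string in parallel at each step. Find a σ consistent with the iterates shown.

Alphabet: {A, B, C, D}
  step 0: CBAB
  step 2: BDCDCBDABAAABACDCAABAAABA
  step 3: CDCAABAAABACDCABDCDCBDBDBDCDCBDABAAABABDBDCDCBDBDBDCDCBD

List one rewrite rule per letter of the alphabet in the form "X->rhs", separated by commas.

  step 2 ⇒ step 3: BDCDCBDABAAABACDCAABAAABA ⇒ CDC·A·ABA·A·ABA·CDC·A·BD·CDC·BD·BD·BD·CDC·BD·ABA·A·ABA·BD·BD·CDC·BD·BD·BD·CDC·BD
    A ↦ BD
    B ↦ CDC
    C ↦ ABA
    D ↦ A

A->BD, B->CDC, C->ABA, D->A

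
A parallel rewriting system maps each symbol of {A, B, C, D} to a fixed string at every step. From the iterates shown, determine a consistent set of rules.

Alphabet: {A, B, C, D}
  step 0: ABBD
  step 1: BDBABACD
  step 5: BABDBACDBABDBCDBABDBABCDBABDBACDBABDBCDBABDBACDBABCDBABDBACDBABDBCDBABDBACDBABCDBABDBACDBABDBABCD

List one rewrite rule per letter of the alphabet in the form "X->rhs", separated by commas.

  step 0 ⇒ step 1: ABBD ⇒ BD·BA·BA·CD
    A ↦ BD
    B ↦ BA
    D ↦ CD
    C ↦ B  (constrained at step 1)

A->BD, B->BA, C->B, D->CD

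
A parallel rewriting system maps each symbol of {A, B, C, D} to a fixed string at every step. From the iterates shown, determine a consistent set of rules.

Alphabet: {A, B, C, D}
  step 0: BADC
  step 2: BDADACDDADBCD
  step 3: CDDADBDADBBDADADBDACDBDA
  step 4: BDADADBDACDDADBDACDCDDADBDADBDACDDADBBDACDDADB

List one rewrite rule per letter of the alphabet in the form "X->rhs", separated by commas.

A->DB, B->CD, C->B, D->DA

  step 3 ⇒ step 4: CDDADBDADBBDADADBDACDBDA ⇒ B·DA·DA·DB·DA·CD·DA·DB·DA·CD·CD·DA·DB·DA·DB·DA·CD·DA·DB·B·DA·CD·DA·DB
    A ↦ DB
    B ↦ CD
    C ↦ B
    D ↦ DA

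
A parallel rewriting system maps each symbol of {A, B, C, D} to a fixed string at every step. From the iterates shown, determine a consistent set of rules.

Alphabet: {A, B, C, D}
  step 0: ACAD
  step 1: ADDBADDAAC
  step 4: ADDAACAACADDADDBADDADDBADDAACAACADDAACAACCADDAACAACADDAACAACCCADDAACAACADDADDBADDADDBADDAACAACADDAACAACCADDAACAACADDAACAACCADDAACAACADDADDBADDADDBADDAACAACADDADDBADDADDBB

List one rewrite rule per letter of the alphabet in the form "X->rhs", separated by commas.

  step 0 ⇒ step 1: ACAD ⇒ ADD·B·ADD·AAC
    A ↦ ADD
    C ↦ B
    D ↦ AAC
    B ↦ C  (constrained at step 1)

A->ADD, B->C, C->B, D->AAC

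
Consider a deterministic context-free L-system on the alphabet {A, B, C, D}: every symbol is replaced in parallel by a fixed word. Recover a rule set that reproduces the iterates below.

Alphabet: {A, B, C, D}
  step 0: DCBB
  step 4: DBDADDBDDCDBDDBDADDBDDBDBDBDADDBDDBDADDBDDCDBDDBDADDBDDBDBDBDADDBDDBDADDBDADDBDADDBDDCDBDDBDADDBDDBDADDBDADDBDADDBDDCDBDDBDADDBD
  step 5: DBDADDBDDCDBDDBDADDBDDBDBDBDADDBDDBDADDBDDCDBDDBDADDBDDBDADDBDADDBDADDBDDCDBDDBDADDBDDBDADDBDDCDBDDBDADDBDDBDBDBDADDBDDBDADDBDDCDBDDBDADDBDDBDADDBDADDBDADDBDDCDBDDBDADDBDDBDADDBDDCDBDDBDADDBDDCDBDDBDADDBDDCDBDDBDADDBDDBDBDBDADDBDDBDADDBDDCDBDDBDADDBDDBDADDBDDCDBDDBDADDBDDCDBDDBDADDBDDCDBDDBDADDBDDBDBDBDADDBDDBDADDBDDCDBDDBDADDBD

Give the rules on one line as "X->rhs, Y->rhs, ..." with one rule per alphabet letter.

  step 4 ⇒ step 5: DBDADDBDDCDBDDBDADDBDDBDBDBDADDBDDBDADDBDDCDBDDBDADDBDDBDBDBDADDBDDBDADDBDADDBDADDBDDCDBDDBDADDBDDBDADDBDADDBDADDBDDCDBDDBDADDBD ⇒ DBD·AD·DBD·DC·DBD·DBD·AD·DBD·DBD·B·DBD·AD·DBD·DBD·AD·DBD·DC·DBD·DBD·AD·DBD·DBD·AD·DBD·AD·DBD·AD·DBD·DC·DBD·DBD·AD·DBD·DBD·AD·DBD·DC·DBD·DBD·AD·DBD·DBD·B·DBD·AD·DBD·DBD·AD·DBD·DC·DBD·DBD·AD·DBD·DBD·AD·DBD·AD·DBD·AD·DBD·DC·DBD·DBD·AD·DBD·DBD·AD·DBD·DC·DBD·DBD·AD·DBD·DC·DBD·DBD·AD·DBD·DC·DBD·DBD·AD·DBD·DBD·B·DBD·AD·DBD·DBD·AD·DBD·DC·DBD·DBD·AD·DBD·DBD·AD·DBD·DC·DBD·DBD·AD·DBD·DC·DBD·DBD·AD·DBD·DC·DBD·DBD·AD·DBD·DBD·B·DBD·AD·DBD·DBD·AD·DBD·DC·DBD·DBD·AD·DBD
    A ↦ DC
    B ↦ AD
    C ↦ B
    D ↦ DBD

A->DC, B->AD, C->B, D->DBD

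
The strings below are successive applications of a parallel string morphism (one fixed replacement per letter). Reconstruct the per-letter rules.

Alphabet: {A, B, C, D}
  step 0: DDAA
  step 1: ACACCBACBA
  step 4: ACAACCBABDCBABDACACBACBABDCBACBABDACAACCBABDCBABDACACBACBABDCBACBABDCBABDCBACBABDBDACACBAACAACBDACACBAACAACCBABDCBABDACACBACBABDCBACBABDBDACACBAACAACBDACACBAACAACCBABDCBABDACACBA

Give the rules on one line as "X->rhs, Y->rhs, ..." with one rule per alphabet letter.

  step 0 ⇒ step 1: DDAA ⇒ AC·AC·CBA·CBA
    A ↦ CBA
    D ↦ AC
    B ↦ ACA  (constrained at step 1)
    C ↦ BD  (constrained at step 1)

A->CBA, B->ACA, C->BD, D->AC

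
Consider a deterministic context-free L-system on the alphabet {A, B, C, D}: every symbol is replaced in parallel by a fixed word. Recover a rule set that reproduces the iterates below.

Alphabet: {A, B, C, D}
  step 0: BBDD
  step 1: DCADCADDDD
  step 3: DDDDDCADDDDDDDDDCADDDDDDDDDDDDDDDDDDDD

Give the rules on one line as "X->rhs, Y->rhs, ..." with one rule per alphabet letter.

A->D, B->DCA, C->BD, D->DD

  step 0 ⇒ step 1: BBDD ⇒ DCA·DCA·DD·DD
    B ↦ DCA
    D ↦ DD
    A ↦ D  (constrained at step 1)
    C ↦ BD  (constrained at step 1)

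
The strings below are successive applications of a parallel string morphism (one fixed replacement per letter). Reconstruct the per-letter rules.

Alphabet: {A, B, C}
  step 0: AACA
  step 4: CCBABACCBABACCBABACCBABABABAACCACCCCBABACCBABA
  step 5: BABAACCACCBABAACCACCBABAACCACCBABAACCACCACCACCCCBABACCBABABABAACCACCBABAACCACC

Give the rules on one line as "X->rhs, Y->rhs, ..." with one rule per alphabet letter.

A->CC, B->A, C->BA

  step 4 ⇒ step 5: CCBABACCBABACCBABACCBABABABAACCACCCCBABACCBABA ⇒ BA·BA·A·CC·A·CC·BA·BA·A·CC·A·CC·BA·BA·A·CC·A·CC·BA·BA·A·CC·A·CC·A·CC·A·CC·CC·BA·BA·CC·BA·BA·BA·BA·A·CC·A·CC·BA·BA·A·CC·A·CC
    A ↦ CC
    B ↦ A
    C ↦ BA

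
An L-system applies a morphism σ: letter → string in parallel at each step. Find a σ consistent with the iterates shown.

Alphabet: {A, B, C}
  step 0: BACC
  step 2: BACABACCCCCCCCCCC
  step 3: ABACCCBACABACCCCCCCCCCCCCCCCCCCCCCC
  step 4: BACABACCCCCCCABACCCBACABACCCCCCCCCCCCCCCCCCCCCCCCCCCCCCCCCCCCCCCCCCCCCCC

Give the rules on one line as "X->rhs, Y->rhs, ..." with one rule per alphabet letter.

A->BAC, B->A, C->CC

  step 3 ⇒ step 4: ABACCCBACABACCCCCCCCCCCCCCCCCCCCCCC ⇒ BAC·A·BAC·CC·CC·CC·A·BAC·CC·BAC·A·BAC·CC·CC·CC·CC·CC·CC·CC·CC·CC·CC·CC·CC·CC·CC·CC·CC·CC·CC·CC·CC·CC·CC·CC
    A ↦ BAC
    B ↦ A
    C ↦ CC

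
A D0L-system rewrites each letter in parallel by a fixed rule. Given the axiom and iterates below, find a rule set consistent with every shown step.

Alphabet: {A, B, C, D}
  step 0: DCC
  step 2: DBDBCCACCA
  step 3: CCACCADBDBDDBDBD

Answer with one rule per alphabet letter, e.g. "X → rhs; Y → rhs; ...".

A->D, B->A, C->DB, D->CC

  step 2 ⇒ step 3: DBDBCCACCA ⇒ CC·A·CC·A·DB·DB·D·DB·DB·D
    A ↦ D
    B ↦ A
    C ↦ DB
    D ↦ CC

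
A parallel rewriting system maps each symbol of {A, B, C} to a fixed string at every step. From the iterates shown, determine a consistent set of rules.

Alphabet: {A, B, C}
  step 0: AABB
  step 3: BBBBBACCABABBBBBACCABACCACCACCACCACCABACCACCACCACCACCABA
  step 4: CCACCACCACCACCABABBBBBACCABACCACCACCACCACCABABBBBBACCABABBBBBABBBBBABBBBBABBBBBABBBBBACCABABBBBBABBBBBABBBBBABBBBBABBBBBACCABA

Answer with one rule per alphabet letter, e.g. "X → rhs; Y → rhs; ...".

A->BA, B->CCA, C->BB

  step 3 ⇒ step 4: BBBBBACCABABBBBBACCABACCACCACCACCACCABACCACCACCACCACCABA ⇒ CCA·CCA·CCA·CCA·CCA·BA·BB·BB·BA·CCA·BA·CCA·CCA·CCA·CCA·CCA·BA·BB·BB·BA·CCA·BA·BB·BB·BA·BB·BB·BA·BB·BB·BA·BB·BB·BA·BB·BB·BA·CCA·BA·BB·BB·BA·BB·BB·BA·BB·BB·BA·BB·BB·BA·BB·BB·BA·CCA·BA
    A ↦ BA
    B ↦ CCA
    C ↦ BB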